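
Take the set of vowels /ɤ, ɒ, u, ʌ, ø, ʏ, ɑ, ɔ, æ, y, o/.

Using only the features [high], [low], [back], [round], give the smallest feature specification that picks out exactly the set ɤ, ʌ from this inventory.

[−low, −round]

/ɤ, ʌ/ are all [−low], [−round], and no other segment in the inventory matches both values. Dropping any one of them over-generates: [−round] alone would also admit /ɑ, æ/; [−low] alone would also admit /u, ø, ʏ, ɔ, …/. No other single listed feature picks out exactly this set either, so fewer than two features will not do.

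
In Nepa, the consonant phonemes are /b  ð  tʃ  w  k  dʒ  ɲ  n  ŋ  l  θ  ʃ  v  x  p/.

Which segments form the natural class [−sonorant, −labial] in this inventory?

Checking each segment against [−sonorant], [−labial]: /ð/ (voiced dental fricative), /tʃ/ (voiceless postalveolar affricate), /k/ (voiceless velar stop), /dʒ/ (voiced postalveolar affricate), /θ/ (voiceless dental fricative), /ʃ/ (voiceless postalveolar fricative), among others, satisfy every feature; every other segment in the inventory fails at least one.

ð, tʃ, k, dʒ, θ, ʃ, x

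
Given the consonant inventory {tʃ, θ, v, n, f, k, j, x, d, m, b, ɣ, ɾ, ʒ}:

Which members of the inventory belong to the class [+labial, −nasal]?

Among the inventory, the [+labial] segments are /v, f, m, b/.
Among these, [−nasal] leaves /v, f, b/.

v, f, b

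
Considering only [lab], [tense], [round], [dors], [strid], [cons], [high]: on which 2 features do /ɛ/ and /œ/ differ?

/ɛ/ (mid front unrounded lax vowel) and /œ/ (mid front rounded lax vowel) agree on [-tense], [+dorsal], [-strident], [-consonantal], [-high]. They differ on [labial] (/ɛ/ [-], /œ/ [+]), [round] (/ɛ/ [-], /œ/ [+]).

[labial], [round]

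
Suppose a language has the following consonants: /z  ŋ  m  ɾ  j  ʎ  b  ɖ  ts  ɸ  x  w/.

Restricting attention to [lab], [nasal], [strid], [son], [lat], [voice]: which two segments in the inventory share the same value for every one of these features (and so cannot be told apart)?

/ɾ/ (alveolar tap) and /j/ (palatal glide) are both [-labial], [-nasal], [-strident], [+sonorant], [-lateral], [+voice], so none of the listed features separates them. (They do differ in [dorsal], which is not among the given features.) Every other pair in the inventory differs on at least one listed feature.

ɾ, j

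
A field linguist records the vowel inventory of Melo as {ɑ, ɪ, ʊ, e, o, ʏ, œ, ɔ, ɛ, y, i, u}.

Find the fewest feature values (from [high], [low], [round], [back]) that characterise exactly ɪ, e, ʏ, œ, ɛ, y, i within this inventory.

[-back]

Every target segment is [-back] and no other inventory member is, so one feature is enough.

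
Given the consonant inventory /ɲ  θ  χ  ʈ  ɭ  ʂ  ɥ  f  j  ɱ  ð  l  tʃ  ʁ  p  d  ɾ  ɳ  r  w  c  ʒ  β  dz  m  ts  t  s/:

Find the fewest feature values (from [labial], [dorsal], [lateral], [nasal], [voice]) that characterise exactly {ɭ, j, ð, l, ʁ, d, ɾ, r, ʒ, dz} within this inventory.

Every target segment is [+voice], [−nasal], [−labial]; each remaining inventory member fails at least one of these. Each conjunct is needed — [−nasal, −labial] alone would also admit /θ, χ, ʈ, ʂ, …/; [+voice, −labial] alone would also admit /ɲ, ɳ/; [+voice, −nasal] alone would also admit /ɥ, w, β/ — and no other combination of two listed features has exactly this extension, so three is the minimum.

[+voice, −nasal, −labial]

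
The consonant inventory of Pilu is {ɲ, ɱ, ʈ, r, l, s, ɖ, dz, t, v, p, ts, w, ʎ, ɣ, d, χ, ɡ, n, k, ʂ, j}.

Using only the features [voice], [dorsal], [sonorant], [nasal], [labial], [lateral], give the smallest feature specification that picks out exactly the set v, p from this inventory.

Every target segment is [-sonorant], [+labial]; each remaining inventory member fails at least one of these. Each conjunct is needed — [+labial] alone would also admit /ɱ, w/; [-sonorant] alone would also admit /ʈ, s, ɖ, dz, …/ — and no other single listed feature has exactly this extension, so two is the minimum.

[-sonorant, +labial]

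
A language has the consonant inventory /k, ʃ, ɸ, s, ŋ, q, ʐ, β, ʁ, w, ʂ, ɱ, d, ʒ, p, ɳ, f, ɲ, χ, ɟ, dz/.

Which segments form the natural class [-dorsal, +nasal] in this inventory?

Eliminate segments failing any feature: /k, ŋ, q, ʁ, w, ɲ, χ, ɟ/ are [+dorsal]; /ʃ, ɸ, s, ʐ, β, ʂ, d, ʒ, p, f, dz/ are [-nasal]. The remaining /ɱ, ɳ/ satisfy [-dorsal], [+nasal].

ɱ, ɳ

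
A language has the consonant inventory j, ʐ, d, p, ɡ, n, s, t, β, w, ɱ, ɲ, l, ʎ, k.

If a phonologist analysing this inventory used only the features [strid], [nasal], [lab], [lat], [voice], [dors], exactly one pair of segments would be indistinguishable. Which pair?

/ɡ/ (voiced velar stop) and /j/ (palatal glide) are both [-strident], [-nasal], [-labial], [-lateral], [+voice], [+dorsal], so none of the listed features separates them. (They do differ in [sonorant], [continuant] and [back], which are not among the given features.) Every other pair in the inventory differs on at least one listed feature.

ɡ, j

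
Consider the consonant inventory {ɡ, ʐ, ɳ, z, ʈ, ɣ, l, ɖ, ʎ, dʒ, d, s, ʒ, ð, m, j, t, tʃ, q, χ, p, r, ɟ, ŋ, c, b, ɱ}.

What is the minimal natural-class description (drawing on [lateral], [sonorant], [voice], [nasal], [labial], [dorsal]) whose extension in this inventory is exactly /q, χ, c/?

[-voice, +dorsal]

The class [-voice], [+dorsal] has exactly /q, χ, c/ as its extension in this inventory. No smaller conjunction from the listed features achieves this: [+dorsal] alone would also admit /ɡ, ɣ, ʎ, j, …/; [-voice] alone would also admit /ʈ, s, t, tʃ, …/; and checking the remaining single features turns up none with this extension.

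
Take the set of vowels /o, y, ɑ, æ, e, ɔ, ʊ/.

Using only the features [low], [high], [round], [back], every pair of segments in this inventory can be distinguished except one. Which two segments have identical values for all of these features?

ɔ, o

Both /ɔ/ and /o/ are [−low], [−high], [+round], [+back]. Since the list omits [tense] — which does distinguish the mid back rounded lax vowel from the mid back rounded tense vowel — this pair collapses; all other pairs remain distinct.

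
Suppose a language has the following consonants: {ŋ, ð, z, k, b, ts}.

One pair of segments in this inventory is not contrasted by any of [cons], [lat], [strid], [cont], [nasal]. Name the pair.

b, k

Both /b/ and /k/ are [+consonantal], [−lateral], [−strident], [−continuant], [−nasal]. Since the list omits [voice], [labial] and [dorsal] — which do distinguish the voiced bilabial stop from the voiceless velar stop — this pair collapses; all other pairs remain distinct.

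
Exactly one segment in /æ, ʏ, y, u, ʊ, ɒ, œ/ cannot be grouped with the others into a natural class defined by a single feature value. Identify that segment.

æ

/œ, ʏ, ɒ, y, ʊ, u/ are all [+round], but /æ/ (low front unrounded vowel) is [−round]. No other single segment can be removed to leave a set sharing one feature value that the removed segment lacks, so /æ/ is the odd one out.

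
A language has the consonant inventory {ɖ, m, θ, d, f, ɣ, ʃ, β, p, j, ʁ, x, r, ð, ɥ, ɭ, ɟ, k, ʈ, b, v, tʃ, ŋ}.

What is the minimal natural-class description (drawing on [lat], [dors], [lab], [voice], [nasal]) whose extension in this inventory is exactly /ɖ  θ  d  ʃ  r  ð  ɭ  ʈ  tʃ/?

/ɖ, θ, d, ʃ, r, ð, ɭ, ʈ, tʃ/ are all [−labial], [−dorsal], and no other segment in the inventory matches both values. Dropping any one of them over-generates: [−dorsal] alone would also admit /m, f, β, p, …/; [−labial] alone would also admit /ɣ, j, ʁ, x, …/. No other single listed feature picks out exactly this set either, so fewer than two features will not do.

[−lab, −dors]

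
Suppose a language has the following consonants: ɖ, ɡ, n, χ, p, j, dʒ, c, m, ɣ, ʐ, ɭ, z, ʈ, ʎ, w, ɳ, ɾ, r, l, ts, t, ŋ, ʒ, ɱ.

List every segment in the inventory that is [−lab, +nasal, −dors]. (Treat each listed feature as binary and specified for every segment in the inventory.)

First, the [−labial] segments are /ɖ, ɡ, n, χ, j, dʒ, c, ɣ, ʐ, ɭ, z, ʈ, ʎ, ɳ, ɾ, r, l, ts, t, ŋ, ʒ/.
Of those, [+nasal] gives /n, ɳ, ŋ/.
Of those, [−dorsal] leaves /n, ɳ/.

n, ɳ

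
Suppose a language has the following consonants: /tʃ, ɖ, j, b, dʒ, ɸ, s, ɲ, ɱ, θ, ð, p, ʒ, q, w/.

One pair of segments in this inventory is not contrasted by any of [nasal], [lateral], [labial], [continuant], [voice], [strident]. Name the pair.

Both /ð/ and /j/ are [−nasal], [−lateral], [−labial], [+continuant], [+voice], [−strident]. Since the list omits [sonorant] and [dorsal] — which do distinguish the voiced dental fricative from the palatal glide — this pair collapses; all other pairs remain distinct.

ð, j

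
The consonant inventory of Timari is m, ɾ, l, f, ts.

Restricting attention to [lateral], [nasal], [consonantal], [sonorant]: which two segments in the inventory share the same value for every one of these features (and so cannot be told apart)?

f, ts

Both /f/ and /ts/ are [-lateral], [-nasal], [+consonantal], [-sonorant]. Since the list omits [continuant], [labial] and [coronal] — which do distinguish the voiceless labiodental fricative from the voiceless alveolar affricate — this pair collapses; all other pairs remain distinct.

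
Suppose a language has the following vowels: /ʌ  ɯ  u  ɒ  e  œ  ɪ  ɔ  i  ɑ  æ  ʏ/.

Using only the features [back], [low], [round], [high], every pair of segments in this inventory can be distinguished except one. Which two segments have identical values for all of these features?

ɪ, i

/ɪ/ (high front unrounded lax vowel) and /i/ (high front unrounded tense vowel) are both [−back], [−low], [−round], [+high], so none of the listed features separates them. (They do differ in [tense], which is not among the given features.) Every other pair in the inventory differs on at least one listed feature.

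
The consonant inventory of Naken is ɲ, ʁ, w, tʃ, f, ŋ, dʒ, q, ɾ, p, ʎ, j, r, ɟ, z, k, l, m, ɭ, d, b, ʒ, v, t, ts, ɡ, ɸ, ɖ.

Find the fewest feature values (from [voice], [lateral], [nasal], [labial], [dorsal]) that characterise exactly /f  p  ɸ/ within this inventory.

[-voice, +labial]

The class [-voice], [+labial] has exactly /f, p, ɸ/ as its extension in this inventory. No smaller conjunction from the listed features achieves this: [+labial] alone would also admit /w, m, b, v/; [-voice] alone would also admit /tʃ, q, k, t, …/; and checking the remaining single features turns up none with this extension.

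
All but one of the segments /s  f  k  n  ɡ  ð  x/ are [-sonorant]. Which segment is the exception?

/n/ is the alveolar nasal, which is [+sonorant]; the rest — /k, f, x, ð, ɡ, s/ — are [-sonorant].

n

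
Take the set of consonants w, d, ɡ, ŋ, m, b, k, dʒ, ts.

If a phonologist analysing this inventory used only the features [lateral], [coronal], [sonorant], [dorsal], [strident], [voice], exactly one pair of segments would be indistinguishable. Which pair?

On the given features, /ŋ/ and /w/ have an identical profile: [−lateral], [−coronal], [+sonorant], [+dorsal], [−strident], [+voice]. No other two segments in the inventory coincide on all 6 features. (They do differ in [nasal], [continuant], [labial] and [round], which are not among the given features.)

ŋ, w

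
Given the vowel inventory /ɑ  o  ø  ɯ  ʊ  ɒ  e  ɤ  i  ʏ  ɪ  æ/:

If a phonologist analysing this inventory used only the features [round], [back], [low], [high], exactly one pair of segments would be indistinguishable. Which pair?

i, ɪ

Both /i/ and /ɪ/ are [−round], [−back], [−low], [+high]. Since the list omits [tense] — which does distinguish the high front unrounded tense vowel from the high front unrounded lax vowel — this pair collapses; all other pairs remain distinct.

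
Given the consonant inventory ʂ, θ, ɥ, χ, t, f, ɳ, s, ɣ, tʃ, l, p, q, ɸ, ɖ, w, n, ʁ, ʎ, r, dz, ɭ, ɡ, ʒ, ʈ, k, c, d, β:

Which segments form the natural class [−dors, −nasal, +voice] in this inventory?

Eliminate segments failing any feature: /ʂ, θ, t, f, s, tʃ, p, ɸ, ʈ/ are [−voice]; /ɥ, χ, ɣ, q, w, ʁ, ʎ, ɡ, k, c/ are [+dorsal]; /ɳ, n/ are [+nasal]. The remaining /l, ɖ, r, dz, ɭ, ʒ, d, β/ satisfy [−dorsal], [−nasal], [+voice].

l, ɖ, r, dz, ɭ, ʒ, d, β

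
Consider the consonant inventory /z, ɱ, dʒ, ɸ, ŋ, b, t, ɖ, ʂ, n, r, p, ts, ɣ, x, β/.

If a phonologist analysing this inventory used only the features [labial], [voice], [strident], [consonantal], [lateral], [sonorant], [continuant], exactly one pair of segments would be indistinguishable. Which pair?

Both /ŋ/ and /n/ are [−labial], [+voice], [−strident], [+consonantal], [−lateral], [+sonorant], [−continuant]. Since the list omits [coronal] and [dorsal] — which do distinguish the velar nasal from the alveolar nasal — this pair collapses; all other pairs remain distinct.

ŋ, n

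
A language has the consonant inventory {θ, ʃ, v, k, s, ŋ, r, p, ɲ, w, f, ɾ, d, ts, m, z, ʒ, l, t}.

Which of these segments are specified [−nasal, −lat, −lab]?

Eliminate segments failing any feature: /v, p, w, f/ are [+labial]; /ŋ, ɲ, m/ are [+nasal]; /l/ is [+lateral]. The remaining /θ, ʃ, k, s, r, ɾ, d, ts, z, ʒ, t/ satisfy [−nasal], [−lateral], [−labial].

θ, ʃ, k, s, r, ɾ, d, ts, z, ʒ, t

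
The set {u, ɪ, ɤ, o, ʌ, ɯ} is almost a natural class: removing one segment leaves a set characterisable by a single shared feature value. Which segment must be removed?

The remaining segments after removing /ɪ/ share [+back]; /ɪ/ (high front unrounded lax vowel) is [−back]. For every other candidate removal, the leftover set fails to share any single feature value that the removed segment lacks.

ɪ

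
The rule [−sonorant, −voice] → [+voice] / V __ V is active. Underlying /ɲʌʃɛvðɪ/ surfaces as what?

[ɲʌʒɛvðɪ]

Only /ʃ/ occurs between two vowels (/ʌ/ __ /ɛ/) and matches the structural description. It is a voiceless postalveolar fricative, so [−sonorant, −voice] holds; changing it to [+voice] with all other features held fixed yields /ʒ/ (voiced postalveolar fricative). No other segment meets both the structural description and the environment, so the output is [ɲʌʒɛvðɪ].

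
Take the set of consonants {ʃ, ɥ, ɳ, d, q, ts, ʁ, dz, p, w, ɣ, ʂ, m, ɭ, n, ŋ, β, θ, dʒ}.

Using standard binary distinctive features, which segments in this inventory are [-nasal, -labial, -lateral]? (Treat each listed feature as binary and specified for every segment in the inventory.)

ʃ, d, q, ts, ʁ, dz, ɣ, ʂ, θ, dʒ

Eliminate segments failing any feature: /ɥ, p, w, β/ are [+labial]; /ɳ, m, n, ŋ/ are [+nasal]; /ɭ/ is [+lateral]. The remaining /ʃ, d, q, ts, ʁ, dz, ɣ, ʂ, θ, dʒ/ satisfy [-nasal], [-labial], [-lateral].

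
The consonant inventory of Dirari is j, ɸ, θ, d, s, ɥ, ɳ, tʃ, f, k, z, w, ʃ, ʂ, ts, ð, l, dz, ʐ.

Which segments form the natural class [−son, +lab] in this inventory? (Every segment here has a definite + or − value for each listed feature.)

Eliminate segments failing any feature: /j, ɥ, ɳ, w, l/ are [+sonorant]; /θ, d, s, tʃ, k, z, ʃ, ʂ, ts, ð, dz, ʐ/ are [−labial]. The remaining /ɸ, f/ satisfy [−sonorant], [+labial].

ɸ, f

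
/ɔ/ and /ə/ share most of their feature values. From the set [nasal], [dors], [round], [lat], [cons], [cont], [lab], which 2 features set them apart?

The two segments share [−nasal], [+dorsal], [−lateral], [−consonantal], [+continuant]. The only features from the list on which they differ: /ɔ/ is [+labial] while /ə/ is [−labial]; /ɔ/ is [+round] while /ə/ is [−round].

[labial], [round]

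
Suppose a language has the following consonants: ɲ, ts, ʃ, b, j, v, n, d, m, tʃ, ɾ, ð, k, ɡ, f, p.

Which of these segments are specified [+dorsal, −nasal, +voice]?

The [+dorsal] segments are /ɲ, j, k, ɡ/.
Among these, [−nasal] gives /j, k, ɡ/.
Among these, [+voice] leaves /j, ɡ/.

j, ɡ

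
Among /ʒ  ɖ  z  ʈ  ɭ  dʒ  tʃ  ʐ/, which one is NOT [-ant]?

z

Every segment except /z/ is [-anterior]. /z/ (voiced alveolar fricative) is [+anterior], so it is the exception.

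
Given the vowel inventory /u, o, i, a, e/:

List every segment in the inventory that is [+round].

u, o

The feature [round] marks segments produced with lip rounding. In this inventory /u, o/ have that property, so they are [+round]; /i, a, e/ are [-round].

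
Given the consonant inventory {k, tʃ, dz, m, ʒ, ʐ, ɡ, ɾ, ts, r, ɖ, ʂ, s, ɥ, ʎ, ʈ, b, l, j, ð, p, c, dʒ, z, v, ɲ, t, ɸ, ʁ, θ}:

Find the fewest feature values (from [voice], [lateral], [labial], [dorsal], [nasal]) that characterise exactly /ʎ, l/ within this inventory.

[+lateral]

Every target segment is [+lateral] and no other inventory member is, so one feature is enough.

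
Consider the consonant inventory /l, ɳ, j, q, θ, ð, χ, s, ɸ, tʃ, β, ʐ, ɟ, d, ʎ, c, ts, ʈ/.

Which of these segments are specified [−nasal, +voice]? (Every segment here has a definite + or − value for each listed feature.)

l, j, ð, β, ʐ, ɟ, d, ʎ

Eliminate segments failing any feature: /ɳ/ is [+nasal]; /q, θ, χ, s, ɸ, tʃ, c, ts, ʈ/ are [−voice]. The remaining /l, j, ð, β, ʐ, ɟ, d, ʎ/ satisfy [−nasal], [+voice].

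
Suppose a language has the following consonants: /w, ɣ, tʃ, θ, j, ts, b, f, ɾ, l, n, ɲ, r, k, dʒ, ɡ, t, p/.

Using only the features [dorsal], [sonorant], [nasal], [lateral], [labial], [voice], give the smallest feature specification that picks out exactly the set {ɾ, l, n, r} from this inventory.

[+sonorant, -dorsal]

Every target segment is [+sonorant], [-dorsal]; each remaining inventory member fails at least one of these. Each conjunct is needed — [-dorsal] alone would also admit /tʃ, θ, ts, b, …/; [+sonorant] alone would also admit /w, j, ɲ/ — and no other single listed feature has exactly this extension, so two is the minimum.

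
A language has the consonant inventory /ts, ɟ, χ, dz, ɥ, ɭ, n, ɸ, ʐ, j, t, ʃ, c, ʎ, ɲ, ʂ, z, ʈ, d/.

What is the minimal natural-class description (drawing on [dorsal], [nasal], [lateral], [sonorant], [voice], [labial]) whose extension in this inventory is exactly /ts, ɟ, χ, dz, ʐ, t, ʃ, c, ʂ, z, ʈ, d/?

[-sonorant, -labial]

The class [-sonorant], [-labial] has exactly /ts, ɟ, χ, dz, ʐ, t, ʃ, c, ʂ, z, ʈ, d/ as its extension in this inventory. No smaller conjunction from the listed features achieves this: [-labial] alone would also admit /ɭ, n, j, ʎ, …/; [-sonorant] alone would also admit /ɸ/; and checking the remaining single features turns up none with this extension.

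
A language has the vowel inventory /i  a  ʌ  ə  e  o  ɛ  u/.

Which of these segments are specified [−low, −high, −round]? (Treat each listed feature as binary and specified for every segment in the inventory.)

Among the inventory, the [−low] segments are /i, ʌ, ə, e, o, ɛ, u/.
Intersecting with [−high] gives /ʌ, ə, e, o, ɛ/.
Then [−round] leaves /ʌ, ə, e, ɛ/.

ʌ, ə, e, ɛ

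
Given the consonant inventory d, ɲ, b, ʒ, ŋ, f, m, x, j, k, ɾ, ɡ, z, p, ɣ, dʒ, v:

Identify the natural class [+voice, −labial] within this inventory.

d, ɲ, ʒ, ŋ, j, ɾ, ɡ, z, ɣ, dʒ

Checking each segment against [+voice], [−labial]: /d/ (voiced alveolar stop), /ɲ/ (palatal nasal), /ʒ/ (voiced postalveolar fricative), /ŋ/ (velar nasal), /j/ (palatal glide), /ɾ/ (alveolar tap), among others, satisfy every feature; every other segment in the inventory fails at least one.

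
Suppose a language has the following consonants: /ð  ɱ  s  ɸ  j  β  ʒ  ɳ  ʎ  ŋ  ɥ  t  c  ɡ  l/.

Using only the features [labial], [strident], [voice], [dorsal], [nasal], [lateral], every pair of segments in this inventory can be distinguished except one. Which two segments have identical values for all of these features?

Both /ɡ/ and /j/ are [−labial], [−strident], [+voice], [+dorsal], [−nasal], [−lateral]. Since the list omits [sonorant], [continuant] and [back] — which do distinguish the voiced velar stop from the palatal glide — this pair collapses; all other pairs remain distinct.

ɡ, j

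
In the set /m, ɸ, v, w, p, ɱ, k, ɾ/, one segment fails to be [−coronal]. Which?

Every segment except /ɾ/ is [−coronal]. /ɾ/ (alveolar tap) is [+coronal], so it is the exception.

ɾ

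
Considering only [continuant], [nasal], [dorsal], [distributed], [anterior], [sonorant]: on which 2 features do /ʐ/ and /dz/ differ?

[continuant], [anterior]

The two segments share [−nasal], [−dorsal], [−distributed], [−sonorant]. The only features from the list on which they differ: /ʐ/ is [+continuant] while /dz/ is [−continuant]; /ʐ/ is [−anterior] while /dz/ is [+anterior].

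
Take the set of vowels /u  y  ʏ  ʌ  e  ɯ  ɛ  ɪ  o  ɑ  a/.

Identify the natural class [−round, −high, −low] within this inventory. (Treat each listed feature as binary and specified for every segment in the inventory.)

ʌ, e, ɛ

Eliminate segments failing any feature: /u, y, ʏ, o/ are [+round]; /ɯ, ɪ/ are [+high]; /ɑ, a/ are [+low]. The remaining /ʌ, e, ɛ/ satisfy [−round], [−high], [−low].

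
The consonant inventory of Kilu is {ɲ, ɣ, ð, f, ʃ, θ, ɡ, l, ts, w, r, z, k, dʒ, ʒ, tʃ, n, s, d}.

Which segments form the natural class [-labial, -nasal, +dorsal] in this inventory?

ɣ, ɡ, k

Checking each segment against [-labial], [-nasal], [+dorsal]: /ɣ/ (voiced velar fricative), /ɡ/ (voiced velar stop), /k/ (voiceless velar stop) satisfy every feature; every other segment in the inventory fails at least one.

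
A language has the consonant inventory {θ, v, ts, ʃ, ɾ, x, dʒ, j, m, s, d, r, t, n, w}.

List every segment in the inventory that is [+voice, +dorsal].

Eliminate segments failing any feature: /θ, ts, ʃ, x, s, t/ are [-voice]; /v, ɾ, dʒ, m, d, r, n/ are [-dorsal]. The remaining /j, w/ satisfy [+voice], [+dorsal].

j, w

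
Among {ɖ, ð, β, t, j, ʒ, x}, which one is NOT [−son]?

j

/j/ is the palatal glide, which is [+sonorant]; the rest — /ɖ, t, ʒ, x, ð, β/ — are [−sonorant].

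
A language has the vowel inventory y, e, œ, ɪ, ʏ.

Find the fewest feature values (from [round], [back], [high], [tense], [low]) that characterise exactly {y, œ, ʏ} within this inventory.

Every target segment is [+round] and no other inventory member is, so one feature is enough.

[+round]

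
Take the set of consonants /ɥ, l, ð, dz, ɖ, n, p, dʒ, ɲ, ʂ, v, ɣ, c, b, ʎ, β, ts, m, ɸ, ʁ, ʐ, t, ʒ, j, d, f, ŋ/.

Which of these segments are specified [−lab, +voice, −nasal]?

Checking each segment against [−labial], [+voice], [−nasal]: /l/ (alveolar lateral approximant), /ð/ (voiced dental fricative), /dz/ (voiced alveolar affricate), /ɖ/ (voiced retroflex stop), /dʒ/ (voiced postalveolar affricate), /ɣ/ (voiced velar fricative), among others, satisfy every feature; every other segment in the inventory fails at least one.

l, ð, dz, ɖ, dʒ, ɣ, ʎ, ʁ, ʐ, ʒ, j, d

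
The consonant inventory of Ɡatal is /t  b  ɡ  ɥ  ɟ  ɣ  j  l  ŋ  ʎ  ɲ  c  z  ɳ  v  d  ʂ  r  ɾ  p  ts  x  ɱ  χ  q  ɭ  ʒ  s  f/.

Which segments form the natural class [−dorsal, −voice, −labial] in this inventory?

t, ʂ, ts, s

Among the inventory, the [−dorsal] segments are /t, b, l, z, ɳ, v, d, ʂ, r, ɾ, p, ts, ɱ, ɭ, ʒ, s, f/.
Then [−voice] gives /t, ʂ, p, ts, s, f/.
Within that set, [−labial] leaves /t, ʂ, ts, s/.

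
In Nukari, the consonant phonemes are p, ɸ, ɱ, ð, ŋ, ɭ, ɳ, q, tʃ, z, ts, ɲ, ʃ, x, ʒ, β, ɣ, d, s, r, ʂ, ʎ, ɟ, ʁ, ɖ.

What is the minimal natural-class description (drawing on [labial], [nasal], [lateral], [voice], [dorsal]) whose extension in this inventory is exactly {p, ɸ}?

[−voice, +labial]

Every target segment is [−voice], [+labial]; each remaining inventory member fails at least one of these. Each conjunct is needed — [+labial] alone would also admit /ɱ, β/; [−voice] alone would also admit /q, tʃ, ts, ʃ, …/ — and no other single listed feature has exactly this extension, so two is the minimum.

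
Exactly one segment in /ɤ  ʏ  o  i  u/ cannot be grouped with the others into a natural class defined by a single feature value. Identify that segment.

[tense] groups all but one: /o, ɤ, u, i/ share [+tense] while /ʏ/ (high front rounded lax vowel) alone is [-tense]. Removing any other segment would not leave a single-feature class that excludes it.

ʏ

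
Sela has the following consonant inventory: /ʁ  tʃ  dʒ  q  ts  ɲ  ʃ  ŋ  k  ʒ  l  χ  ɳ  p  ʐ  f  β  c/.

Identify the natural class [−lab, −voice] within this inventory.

tʃ, q, ts, ʃ, k, χ, c

Eliminate segments failing any feature: /ʁ, dʒ, ɲ, ŋ, ʒ, l, ɳ, ʐ/ are [+voice]; /p, f, β/ are [+labial]. The remaining /tʃ, q, ts, ʃ, k, χ, c/ satisfy [−labial], [−voice].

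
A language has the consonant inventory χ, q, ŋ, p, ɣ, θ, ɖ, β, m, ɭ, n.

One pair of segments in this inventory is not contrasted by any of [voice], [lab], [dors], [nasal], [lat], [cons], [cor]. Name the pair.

χ, q

On the given features, /χ/ and /q/ have an identical profile: [−voice], [−labial], [+dorsal], [−nasal], [−lateral], [+consonantal], [−coronal]. No other two segments in the inventory coincide on all 7 features. (They do differ in [continuant], which is not among the given features.)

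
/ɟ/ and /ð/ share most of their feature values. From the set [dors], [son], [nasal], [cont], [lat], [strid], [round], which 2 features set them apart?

/ɟ/ is the voiced palatal stop and /ð/ is the voiced dental fricative. Both are [−sonorant], [−nasal], [−lateral], [−strident], [−round]. /ɟ/ is [−continuant] while /ð/ is [+continuant]; /ɟ/ is [+dorsal] while /ð/ is [−dorsal], so the distinguishing features are [continuant], [dorsal].

[continuant], [dorsal]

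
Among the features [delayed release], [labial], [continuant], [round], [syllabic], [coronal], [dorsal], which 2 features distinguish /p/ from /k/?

/p/ is the voiceless bilabial stop and /k/ is the voiceless velar stop. Both are [−delayed release], [−continuant], [−round], [−syllabic], [−coronal]. /p/ is [+labial] while /k/ is [−labial]; /p/ is [−dorsal] while /k/ is [+dorsal], so the distinguishing features are [labial], [dorsal].

[labial], [dorsal]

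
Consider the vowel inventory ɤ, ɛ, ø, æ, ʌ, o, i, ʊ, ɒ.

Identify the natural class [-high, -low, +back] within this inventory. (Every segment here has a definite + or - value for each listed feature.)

ɤ, ʌ, o

Eliminate segments failing any feature: /ɛ, ø/ are [-back]; /æ, ɒ/ are [+low]; /i, ʊ/ are [+high]. The remaining /ɤ, ʌ, o/ satisfy [-high], [-low], [+back].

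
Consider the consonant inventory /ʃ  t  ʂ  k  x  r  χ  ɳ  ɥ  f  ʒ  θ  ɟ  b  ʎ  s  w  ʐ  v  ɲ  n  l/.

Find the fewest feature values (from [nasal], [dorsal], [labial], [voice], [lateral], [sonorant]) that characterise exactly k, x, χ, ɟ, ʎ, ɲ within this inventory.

The class [−labial], [+dorsal] has exactly /k, x, χ, ɟ, ʎ, ɲ/ as its extension in this inventory. No smaller conjunction from the listed features achieves this: [+dorsal] alone would also admit /ɥ, w/; [−labial] alone would also admit /ʃ, t, ʂ, r, …/; and checking the remaining single features turns up none with this extension.

[−labial, +dorsal]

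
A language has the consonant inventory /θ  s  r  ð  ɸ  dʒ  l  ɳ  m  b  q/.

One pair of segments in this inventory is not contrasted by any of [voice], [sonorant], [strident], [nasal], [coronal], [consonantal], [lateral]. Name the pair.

q, ɸ

On the given features, /q/ and /ɸ/ have an identical profile: [−voice], [−sonorant], [−strident], [−nasal], [−coronal], [+consonantal], [−lateral]. No other two segments in the inventory coincide on all 7 features. (They do differ in [continuant], [labial] and [dorsal], which are not among the given features.)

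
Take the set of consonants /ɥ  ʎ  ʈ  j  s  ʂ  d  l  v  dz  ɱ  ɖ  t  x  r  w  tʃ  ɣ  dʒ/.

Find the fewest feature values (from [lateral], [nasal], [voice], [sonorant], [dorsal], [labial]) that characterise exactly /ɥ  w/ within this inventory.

[+labial, +dorsal]

Every target segment is [+labial], [+dorsal]; each remaining inventory member fails at least one of these. Each conjunct is needed — [+dorsal] alone would also admit /ʎ, j, x, ɣ/; [+labial] alone would also admit /v, ɱ/ — and no other single listed feature has exactly this extension, so two is the minimum.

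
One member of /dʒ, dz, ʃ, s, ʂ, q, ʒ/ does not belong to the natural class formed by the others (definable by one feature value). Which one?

The remaining segments after removing /q/ share [+strident]; /q/ (voiceless uvular stop) is [-strident]. For every other candidate removal, the leftover set fails to share any single feature value that the removed segment lacks.

q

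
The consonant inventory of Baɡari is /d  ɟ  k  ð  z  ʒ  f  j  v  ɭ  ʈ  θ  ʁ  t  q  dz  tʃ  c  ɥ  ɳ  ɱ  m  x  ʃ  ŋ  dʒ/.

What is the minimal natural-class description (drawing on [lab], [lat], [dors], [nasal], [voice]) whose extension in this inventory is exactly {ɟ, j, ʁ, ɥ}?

[+voice, -nasal, +dors]

/ɟ, j, ʁ, ɥ/ are all [+voice], [-nasal], [+dorsal], and no other segment in the inventory matches all three values. Dropping any one of them over-generates: [-nasal, +dorsal] alone would also admit /k, q, c, x/; [+voice, +dorsal] alone would also admit /ŋ/; [+voice, -nasal] alone would also admit /d, ð, z, ʒ, …/. No other combination of two listed features picks out exactly this set either, so fewer than three features will not do.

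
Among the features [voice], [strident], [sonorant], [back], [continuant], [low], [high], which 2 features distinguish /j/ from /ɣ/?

[sonorant], [back]

/j/ is the palatal glide and /ɣ/ is the voiced velar fricative. Both are [+voice], [−strident], [+continuant], [−low], [+high]. /j/ is [+sonorant] while /ɣ/ is [−sonorant]; /j/ is [−back] while /ɣ/ is [+back], so the distinguishing features are [sonorant], [back].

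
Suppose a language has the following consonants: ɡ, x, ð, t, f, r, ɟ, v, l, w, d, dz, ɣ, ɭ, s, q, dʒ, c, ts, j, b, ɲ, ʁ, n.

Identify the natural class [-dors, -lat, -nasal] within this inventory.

Eliminate segments failing any feature: /ɡ, x, ɟ, w, ɣ, q, c, j, ɲ, ʁ/ are [+dorsal]; /l, ɭ/ are [+lateral]; /n/ is [+nasal]. The remaining /ð, t, f, r, v, d, dz, s, dʒ, ts, b/ satisfy [-dorsal], [-lateral], [-nasal].

ð, t, f, r, v, d, dz, s, dʒ, ts, b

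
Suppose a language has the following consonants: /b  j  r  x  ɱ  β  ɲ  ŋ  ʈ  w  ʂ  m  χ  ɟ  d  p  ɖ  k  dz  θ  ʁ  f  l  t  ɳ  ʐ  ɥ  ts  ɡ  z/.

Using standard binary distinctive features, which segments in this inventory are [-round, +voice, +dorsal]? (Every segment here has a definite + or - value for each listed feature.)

j, ɲ, ŋ, ɟ, ʁ, ɡ

Checking each segment against [-round], [+voice], [+dorsal]: /j/ (palatal glide), /ɲ/ (palatal nasal), /ŋ/ (velar nasal), /ɟ/ (voiced palatal stop), /ʁ/ (voiced uvular fricative), /ɡ/ (voiced velar stop) satisfy every feature; every other segment in the inventory fails at least one.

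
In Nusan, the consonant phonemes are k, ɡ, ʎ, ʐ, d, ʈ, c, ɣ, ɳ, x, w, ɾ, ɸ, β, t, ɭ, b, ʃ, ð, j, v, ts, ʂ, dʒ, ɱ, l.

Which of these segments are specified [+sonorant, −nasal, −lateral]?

The [+sonorant] segments are /ʎ, ɳ, w, ɾ, ɭ, j, ɱ, l/.
Of those, [−nasal] gives /ʎ, w, ɾ, ɭ, j, l/.
Then [−lateral] leaves /w, ɾ, j/.

w, ɾ, j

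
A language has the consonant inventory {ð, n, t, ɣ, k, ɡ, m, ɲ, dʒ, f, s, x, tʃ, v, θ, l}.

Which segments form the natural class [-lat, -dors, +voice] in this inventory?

ð, n, m, dʒ, v

Eliminate segments failing any feature: /t, f, s, tʃ, θ/ are [-voice]; /ɣ, k, ɡ, ɲ, x/ are [+dorsal]; /l/ is [+lateral]. The remaining /ð, n, m, dʒ, v/ satisfy [-lateral], [-dorsal], [+voice].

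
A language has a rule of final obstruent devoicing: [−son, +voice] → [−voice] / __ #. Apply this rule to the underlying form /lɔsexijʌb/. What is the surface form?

/b/ satisfies [−son, +voice] and sits in __ #. The [−voice] counterpart of the voiced bilabial stop is /p/. Other segments in /lɔsexijʌb/ either fail the structural description or are not in the environment, so the surface form is [lɔsexijʌp].

[lɔsexijʌp]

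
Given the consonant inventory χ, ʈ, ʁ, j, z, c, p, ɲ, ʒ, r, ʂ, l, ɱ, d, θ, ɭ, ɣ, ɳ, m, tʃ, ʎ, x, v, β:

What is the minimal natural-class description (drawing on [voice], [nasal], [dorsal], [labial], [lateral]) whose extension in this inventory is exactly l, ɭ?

[+lateral, −dorsal]

/l, ɭ/ are all [+lateral], [−dorsal], and no other segment in the inventory matches both values. Dropping any one of them over-generates: [−dorsal] alone would also admit /ʈ, z, p, ʒ, …/; [+lateral] alone would also admit /ʎ/. No other single listed feature picks out exactly this set either, so fewer than two features will not do.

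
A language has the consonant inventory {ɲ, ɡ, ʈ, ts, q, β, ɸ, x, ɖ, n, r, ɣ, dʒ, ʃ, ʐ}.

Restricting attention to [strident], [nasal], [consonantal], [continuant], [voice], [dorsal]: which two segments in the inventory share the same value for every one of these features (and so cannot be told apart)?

Both /β/ and /r/ are [−strident], [−nasal], [+consonantal], [+continuant], [+voice], [−dorsal]. Since the list omits [sonorant], [labial] and [coronal] — which do distinguish the voiced bilabial fricative from the alveolar trill — this pair collapses; all other pairs remain distinct.

β, r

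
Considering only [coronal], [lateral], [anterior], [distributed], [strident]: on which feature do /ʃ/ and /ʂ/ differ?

[distributed]

/ʃ/ (voiceless postalveolar fricative) and /ʂ/ (voiceless retroflex fricative) agree on [+coronal], [−lateral], [−anterior], [+strident]. They differ on [distributed] (/ʃ/ [+], /ʂ/ [−]).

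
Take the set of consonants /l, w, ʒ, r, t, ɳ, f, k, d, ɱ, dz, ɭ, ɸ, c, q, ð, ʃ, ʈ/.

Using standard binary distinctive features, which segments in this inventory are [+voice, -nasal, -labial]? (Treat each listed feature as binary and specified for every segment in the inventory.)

Among the inventory, the [+voice] segments are /l, w, ʒ, r, ɳ, d, ɱ, dz, ɭ, ð/.
Then [-nasal] gives /l, w, ʒ, r, d, dz, ɭ, ð/.
Within that set, [-labial] leaves /l, ʒ, r, d, dz, ɭ, ð/.

l, ʒ, r, d, dz, ɭ, ð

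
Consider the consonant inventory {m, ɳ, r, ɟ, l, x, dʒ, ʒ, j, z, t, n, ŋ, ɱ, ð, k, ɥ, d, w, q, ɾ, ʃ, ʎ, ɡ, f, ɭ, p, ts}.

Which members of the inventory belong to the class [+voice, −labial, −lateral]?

Checking each segment against [+voice], [−labial], [−lateral]: /ɳ/ (retroflex nasal), /r/ (alveolar trill), /ɟ/ (voiced palatal stop), /dʒ/ (voiced postalveolar affricate), /ʒ/ (voiced postalveolar fricative), /j/ (palatal glide), among others, satisfy every feature; every other segment in the inventory fails at least one.

ɳ, r, ɟ, dʒ, ʒ, j, z, n, ŋ, ð, d, ɾ, ɡ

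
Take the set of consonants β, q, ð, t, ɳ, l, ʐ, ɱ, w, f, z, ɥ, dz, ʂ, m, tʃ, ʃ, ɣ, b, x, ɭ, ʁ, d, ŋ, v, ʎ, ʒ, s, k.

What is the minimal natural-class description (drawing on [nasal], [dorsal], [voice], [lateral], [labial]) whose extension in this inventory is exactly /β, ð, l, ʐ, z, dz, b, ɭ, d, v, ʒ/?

/β, ð, l, ʐ, z, dz, b, ɭ, d, v, ʒ/ are all [+voice], [−nasal], [−dorsal], and no other segment in the inventory matches all three values. Dropping any one of them over-generates: [−nasal, −dorsal] alone would also admit /t, f, ʂ, tʃ, …/; [+voice, −dorsal] alone would also admit /ɳ, ɱ, m/; [+voice, −nasal] alone would also admit /w, ɥ, ɣ, ʁ, …/. No other combination of two listed features picks out exactly this set either, so fewer than three features will not do.

[+voice, −nasal, −dorsal]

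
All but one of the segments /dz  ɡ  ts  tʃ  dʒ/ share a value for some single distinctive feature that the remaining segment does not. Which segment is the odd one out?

The remaining segments after removing /ɡ/ share [+delayed release]; /ɡ/ (voiced velar stop) is [-delayed release]. For every other candidate removal, the leftover set fails to share any single feature value that the removed segment lacks.

ɡ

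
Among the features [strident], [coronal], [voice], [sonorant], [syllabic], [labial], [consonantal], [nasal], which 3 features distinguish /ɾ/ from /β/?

[sonorant], [labial], [coronal]

/ɾ/ is the alveolar tap and /β/ is the voiced bilabial fricative. Both are [−strident], [+voice], [−syllabic], [+consonantal], [−nasal]. /ɾ/ is [+sonorant] while /β/ is [−sonorant]; /ɾ/ is [−labial] while /β/ is [+labial]; /ɾ/ is [+coronal] while /β/ is [−coronal], so the distinguishing features are [sonorant], [labial], [coronal].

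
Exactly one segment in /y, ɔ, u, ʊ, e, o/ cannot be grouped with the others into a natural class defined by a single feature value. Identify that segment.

/ɔ, u, ʊ, o, y/ are all [+round], but /e/ (mid front unrounded tense vowel) is [−round]. No other single segment can be removed to leave a set sharing one feature value that the removed segment lacks, so /e/ is the odd one out.

e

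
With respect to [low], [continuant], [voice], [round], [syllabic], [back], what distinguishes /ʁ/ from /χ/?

/ʁ/ (voiced uvular fricative) and /χ/ (voiceless uvular fricative) agree on [−low], [+continuant], [−round], [−syllabic], [+back]. They differ on [voice] (/ʁ/ [+], /χ/ [−]).

[voice]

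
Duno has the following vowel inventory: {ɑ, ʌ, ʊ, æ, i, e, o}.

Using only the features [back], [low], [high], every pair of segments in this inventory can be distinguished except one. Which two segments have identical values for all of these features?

/ʌ/ (mid back unrounded lax vowel) and /o/ (mid back rounded tense vowel) are both [+back], [-low], [-high], so none of the listed features separates them. (They do differ in [labial], [round] and [tense], which are not among the given features.) Every other pair in the inventory differs on at least one listed feature.

ʌ, o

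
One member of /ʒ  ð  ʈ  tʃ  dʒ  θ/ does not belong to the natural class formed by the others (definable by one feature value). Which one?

ʈ

[distributed] groups all but one: /θ, dʒ, ʒ, ð, tʃ/ share [+distributed] while /ʈ/ (voiceless retroflex stop) alone is [−distributed]. Removing any other segment would not leave a single-feature class that excludes it.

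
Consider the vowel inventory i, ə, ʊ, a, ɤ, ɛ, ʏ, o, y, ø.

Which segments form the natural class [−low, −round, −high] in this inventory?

ə, ɤ, ɛ

Eliminate segments failing any feature: /i/ is [+high]; /ʊ, ʏ, o, y, ø/ are [+round]; /a/ is [+low]. The remaining /ə, ɤ, ɛ/ satisfy [−low], [−round], [−high].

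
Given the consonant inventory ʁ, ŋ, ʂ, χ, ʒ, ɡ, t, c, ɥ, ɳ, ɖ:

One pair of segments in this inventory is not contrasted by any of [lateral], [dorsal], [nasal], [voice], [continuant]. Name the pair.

Both /ɥ/ and /ʁ/ are [−lateral], [+dorsal], [−nasal], [+voice], [+continuant]. Since the list omits [labial], [round], [high] and [back] — which do distinguish the labial-palatal glide from the voiced uvular fricative — this pair collapses; all other pairs remain distinct.

ɥ, ʁ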